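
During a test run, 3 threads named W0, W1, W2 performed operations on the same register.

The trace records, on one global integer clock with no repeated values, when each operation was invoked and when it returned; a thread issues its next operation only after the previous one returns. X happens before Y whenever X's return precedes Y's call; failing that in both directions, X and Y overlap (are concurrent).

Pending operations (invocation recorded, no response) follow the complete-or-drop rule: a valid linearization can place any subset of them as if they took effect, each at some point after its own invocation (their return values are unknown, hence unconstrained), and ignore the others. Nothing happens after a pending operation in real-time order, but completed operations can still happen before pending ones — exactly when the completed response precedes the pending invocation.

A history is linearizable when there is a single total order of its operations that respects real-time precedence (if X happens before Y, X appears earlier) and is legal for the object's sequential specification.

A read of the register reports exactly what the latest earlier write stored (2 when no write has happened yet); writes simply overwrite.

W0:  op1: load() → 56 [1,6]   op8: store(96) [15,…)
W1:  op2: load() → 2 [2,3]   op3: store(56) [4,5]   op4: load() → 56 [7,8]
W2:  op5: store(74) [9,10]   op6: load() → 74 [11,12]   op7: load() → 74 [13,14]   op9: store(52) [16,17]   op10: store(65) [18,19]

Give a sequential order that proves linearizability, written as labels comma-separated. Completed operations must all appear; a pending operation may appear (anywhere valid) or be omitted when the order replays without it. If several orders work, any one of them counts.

1. op2 load() → 2, leaving value 2
2. op3 store(56), leaving value 56
3. op1 load() → 56, leaving value 56
4. op4 load() → 56, leaving value 56
5. op5 store(74), leaving value 74
6. op6 load() → 74, leaving value 74
7. op7 load() → 74, leaving value 74
8. op8 store(96) (pending, included), leaving value 96
9. op9 store(52), leaving value 52
10. op10 store(65), leaving value 65

op2, op3, op1, op4, op5, op6, op7, op8, op9, op10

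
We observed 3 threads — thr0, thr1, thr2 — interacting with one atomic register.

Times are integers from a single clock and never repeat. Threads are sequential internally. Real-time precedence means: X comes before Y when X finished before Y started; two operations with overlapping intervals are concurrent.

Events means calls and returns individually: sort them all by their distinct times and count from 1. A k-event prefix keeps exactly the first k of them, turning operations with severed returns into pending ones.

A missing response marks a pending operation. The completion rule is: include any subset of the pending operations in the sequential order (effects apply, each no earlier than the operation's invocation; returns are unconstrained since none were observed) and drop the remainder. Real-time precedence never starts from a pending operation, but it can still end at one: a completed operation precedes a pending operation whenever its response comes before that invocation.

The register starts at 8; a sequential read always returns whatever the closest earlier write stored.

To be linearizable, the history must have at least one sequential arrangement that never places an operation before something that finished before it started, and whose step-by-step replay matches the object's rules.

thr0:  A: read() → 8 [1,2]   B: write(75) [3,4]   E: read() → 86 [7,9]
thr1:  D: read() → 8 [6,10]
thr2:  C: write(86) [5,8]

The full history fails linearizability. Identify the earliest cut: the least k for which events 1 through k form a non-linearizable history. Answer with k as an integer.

events 1..9 are still linearizable — one witness is A, B, C, D, E:
1. A read() → 8, leaving value 8
2. B write(75), leaving value 75
3. C write(86), leaving value 86
4. D read() (pending, included), leaving value 86
5. E read() → 86, leaving value 86
with event 10 included (D responding at time 10), all real-time-consistent orders fail
one such order, A, B, C, D, E, breaks at step 4 where D read() → 8 is illegal
one such order, A, B, C, E, D, breaks at step 5 where D read() → 8 is illegal

10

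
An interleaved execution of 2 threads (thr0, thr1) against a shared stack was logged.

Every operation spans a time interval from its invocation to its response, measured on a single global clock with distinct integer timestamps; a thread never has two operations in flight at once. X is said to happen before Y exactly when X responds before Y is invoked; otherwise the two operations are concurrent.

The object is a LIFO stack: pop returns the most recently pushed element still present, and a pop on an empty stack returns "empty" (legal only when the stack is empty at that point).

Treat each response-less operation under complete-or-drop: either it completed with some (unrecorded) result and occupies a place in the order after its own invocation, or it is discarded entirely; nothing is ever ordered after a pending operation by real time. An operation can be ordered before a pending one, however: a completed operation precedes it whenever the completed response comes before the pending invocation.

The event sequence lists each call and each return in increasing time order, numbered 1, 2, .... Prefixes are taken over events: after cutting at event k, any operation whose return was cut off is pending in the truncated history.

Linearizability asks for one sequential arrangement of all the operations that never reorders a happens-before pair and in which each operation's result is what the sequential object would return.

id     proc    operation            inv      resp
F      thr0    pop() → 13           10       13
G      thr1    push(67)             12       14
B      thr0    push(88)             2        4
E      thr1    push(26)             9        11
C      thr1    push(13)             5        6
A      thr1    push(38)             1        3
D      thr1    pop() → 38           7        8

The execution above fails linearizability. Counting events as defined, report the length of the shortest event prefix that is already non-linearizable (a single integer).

events 1..7 are linearizable; a witness order is A, B, C:
1. A push(38), leaving stack <38>
2. B push(88), leaving stack <38,88>
3. C push(13), leaving stack <38,88,13>
with event 8 included (D responding at time 8), all real-time-consistent orders fail
e.g. A, B, C, D: illegal at step 4, since D pop() → 38 cannot apply there
e.g. B, A, C, D: illegal at step 4, since D pop() → 38 cannot apply there

8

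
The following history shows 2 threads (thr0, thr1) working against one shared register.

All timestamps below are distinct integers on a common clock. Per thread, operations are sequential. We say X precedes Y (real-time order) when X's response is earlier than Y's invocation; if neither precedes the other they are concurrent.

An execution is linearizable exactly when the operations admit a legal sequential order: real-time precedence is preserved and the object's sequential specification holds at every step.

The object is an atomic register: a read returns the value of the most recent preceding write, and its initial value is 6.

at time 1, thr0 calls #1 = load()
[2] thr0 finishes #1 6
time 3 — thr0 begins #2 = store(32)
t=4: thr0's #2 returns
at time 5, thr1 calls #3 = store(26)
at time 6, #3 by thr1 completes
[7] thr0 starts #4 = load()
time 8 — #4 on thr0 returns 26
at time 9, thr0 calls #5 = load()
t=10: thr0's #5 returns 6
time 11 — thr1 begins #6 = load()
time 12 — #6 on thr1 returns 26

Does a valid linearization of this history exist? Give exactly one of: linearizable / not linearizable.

not linearizable

cut after 9 events: linearizable; cut after 10 events (#5 responds, time 10): not linearizable
a single order respects real time; the 5 completed register operations fail replay along it
take #1, #2, #3, #4, #5: step 5 already fails, because #5 load() → 6 cannot occur there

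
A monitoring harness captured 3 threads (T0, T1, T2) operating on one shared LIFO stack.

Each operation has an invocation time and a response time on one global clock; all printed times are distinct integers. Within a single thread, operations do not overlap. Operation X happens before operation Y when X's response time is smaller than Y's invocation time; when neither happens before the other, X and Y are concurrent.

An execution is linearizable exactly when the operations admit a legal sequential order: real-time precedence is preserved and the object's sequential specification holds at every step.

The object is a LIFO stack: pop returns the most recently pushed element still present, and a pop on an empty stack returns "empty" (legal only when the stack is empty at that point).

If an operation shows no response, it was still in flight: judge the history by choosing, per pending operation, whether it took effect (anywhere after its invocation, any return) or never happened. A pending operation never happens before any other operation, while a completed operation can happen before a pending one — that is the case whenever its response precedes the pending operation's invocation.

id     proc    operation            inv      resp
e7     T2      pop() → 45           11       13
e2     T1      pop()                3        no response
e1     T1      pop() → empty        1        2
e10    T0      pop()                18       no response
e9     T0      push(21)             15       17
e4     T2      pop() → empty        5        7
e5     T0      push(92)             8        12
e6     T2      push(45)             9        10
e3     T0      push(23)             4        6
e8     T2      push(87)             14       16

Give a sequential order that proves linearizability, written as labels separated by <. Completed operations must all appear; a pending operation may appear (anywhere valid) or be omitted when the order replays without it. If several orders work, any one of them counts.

step 1: e1 pop() → empty — stack <>
step 2: e2 pop() (pending, included) — stack <>
step 3: e4 pop() → empty — stack <>
step 4: e3 push(23) — stack <23>
step 5: e5 push(92) — stack <23,92>
step 6: e6 push(45) — stack <23,92,45>
step 7: e7 pop() → 45 — stack <23,92>
step 8: e8 push(87) — stack <23,92,87>
step 9: e9 push(21) — stack <23,92,87,21>

e1 < e2 < e4 < e3 < e5 < e6 < e7 < e8 < e9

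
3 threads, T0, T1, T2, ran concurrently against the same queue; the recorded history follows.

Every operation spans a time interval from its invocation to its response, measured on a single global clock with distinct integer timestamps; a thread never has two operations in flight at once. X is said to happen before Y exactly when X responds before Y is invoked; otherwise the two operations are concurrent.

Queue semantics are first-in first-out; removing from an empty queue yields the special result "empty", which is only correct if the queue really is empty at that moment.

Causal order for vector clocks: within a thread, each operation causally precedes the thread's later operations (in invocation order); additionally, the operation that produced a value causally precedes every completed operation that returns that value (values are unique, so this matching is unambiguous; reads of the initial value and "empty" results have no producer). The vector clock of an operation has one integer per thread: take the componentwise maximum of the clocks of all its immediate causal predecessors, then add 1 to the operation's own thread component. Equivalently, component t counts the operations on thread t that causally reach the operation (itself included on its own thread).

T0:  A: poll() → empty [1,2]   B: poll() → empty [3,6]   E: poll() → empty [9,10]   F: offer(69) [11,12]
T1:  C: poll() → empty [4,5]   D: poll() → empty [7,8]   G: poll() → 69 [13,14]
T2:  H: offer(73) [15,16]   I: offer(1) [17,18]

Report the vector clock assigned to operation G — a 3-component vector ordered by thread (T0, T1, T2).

no predecessors for H (invoked 15): T2 increments from zero → (0, 0, 1)
no predecessors for C (invoked 4): T1 increments from zero → (0, 1, 0)
no predecessors for A (invoked 1): T0 increments from zero → (1, 0, 0)
I, invoked 17, takes VC(H)=(0, 0, 1) under max, adds 1 for T2 → (0, 0, 2)
D, invoked 7, takes VC(C)=(0, 1, 0) under max, adds 1 for T1 → (0, 2, 0)
B, invoked 3, takes VC(A)=(1, 0, 0) under max, adds 1 for T0 → (2, 0, 0)
E, invoked 9, takes VC(B)=(2, 0, 0) under max, adds 1 for T0 → (3, 0, 0)
F, invoked 11, takes VC(E)=(3, 0, 0) under max, adds 1 for T0 → (4, 0, 0)
G, invoked 13, takes VC(D)=(0, 2, 0), VC(F)=(4, 0, 0) under max, adds 1 for T1 → (4, 3, 0)
target: VC(G) = (4, 3, 0)

(4, 3, 0)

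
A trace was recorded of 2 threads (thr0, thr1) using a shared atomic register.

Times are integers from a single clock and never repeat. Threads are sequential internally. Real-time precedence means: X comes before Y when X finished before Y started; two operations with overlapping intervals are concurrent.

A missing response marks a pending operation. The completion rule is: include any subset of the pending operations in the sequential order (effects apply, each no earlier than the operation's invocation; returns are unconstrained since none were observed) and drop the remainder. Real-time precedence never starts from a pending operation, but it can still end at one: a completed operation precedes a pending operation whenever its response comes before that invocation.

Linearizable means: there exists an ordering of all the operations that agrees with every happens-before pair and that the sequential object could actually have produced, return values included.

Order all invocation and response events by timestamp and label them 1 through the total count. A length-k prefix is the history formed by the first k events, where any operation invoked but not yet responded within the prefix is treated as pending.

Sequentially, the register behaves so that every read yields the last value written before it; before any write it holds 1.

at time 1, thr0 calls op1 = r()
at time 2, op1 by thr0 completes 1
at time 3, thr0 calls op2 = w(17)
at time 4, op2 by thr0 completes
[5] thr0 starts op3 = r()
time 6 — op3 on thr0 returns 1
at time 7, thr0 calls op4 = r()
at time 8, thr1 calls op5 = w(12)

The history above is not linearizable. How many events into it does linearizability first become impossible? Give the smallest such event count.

6

events 1..5 are linearizable, e.g. via op1, op2:
after step 1 (op1 r() → 1): value 1
after step 2 (op2 w(17)): value 17
event 6 — op3's response, time 6 — after it, nothing linearizes
e.g. op1, op2, op3: illegal at step 3, since op3 r() → 1 cannot apply there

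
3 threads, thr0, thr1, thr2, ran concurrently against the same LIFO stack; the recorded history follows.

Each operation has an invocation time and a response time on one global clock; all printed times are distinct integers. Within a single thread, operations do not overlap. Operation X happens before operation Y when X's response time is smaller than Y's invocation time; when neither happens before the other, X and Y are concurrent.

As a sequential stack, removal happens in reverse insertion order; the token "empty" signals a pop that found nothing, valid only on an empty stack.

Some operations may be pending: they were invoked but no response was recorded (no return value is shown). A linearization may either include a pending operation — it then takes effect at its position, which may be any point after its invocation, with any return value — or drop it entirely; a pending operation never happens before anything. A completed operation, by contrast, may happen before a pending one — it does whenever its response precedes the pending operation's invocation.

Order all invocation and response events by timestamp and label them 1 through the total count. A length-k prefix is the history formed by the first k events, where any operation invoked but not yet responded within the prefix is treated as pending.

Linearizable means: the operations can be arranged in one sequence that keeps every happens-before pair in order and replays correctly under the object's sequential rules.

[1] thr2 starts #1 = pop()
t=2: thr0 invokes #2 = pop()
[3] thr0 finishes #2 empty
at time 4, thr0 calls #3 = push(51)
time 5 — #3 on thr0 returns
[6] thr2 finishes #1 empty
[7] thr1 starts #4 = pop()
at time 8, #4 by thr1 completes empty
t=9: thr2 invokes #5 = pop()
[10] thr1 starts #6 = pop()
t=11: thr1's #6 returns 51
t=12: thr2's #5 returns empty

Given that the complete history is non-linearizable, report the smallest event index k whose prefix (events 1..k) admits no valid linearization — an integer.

events 1..7 are linearizable; a witness order is #1, #2, #3:
after step 1 (#1 pop() → empty): stack <>
after step 2 (#2 pop() → empty): stack <>
after step 3 (#3 push(51)): stack <51>
include event 8 — #4 responding at 8 — and every candidate order breaks
sample order #1, #2, #3, #4 stalls at step 4 — #4 pop() → empty has no legal effect
sample order #2, #1, #3, #4 stalls at step 4 — #4 pop() → empty has no legal effect

8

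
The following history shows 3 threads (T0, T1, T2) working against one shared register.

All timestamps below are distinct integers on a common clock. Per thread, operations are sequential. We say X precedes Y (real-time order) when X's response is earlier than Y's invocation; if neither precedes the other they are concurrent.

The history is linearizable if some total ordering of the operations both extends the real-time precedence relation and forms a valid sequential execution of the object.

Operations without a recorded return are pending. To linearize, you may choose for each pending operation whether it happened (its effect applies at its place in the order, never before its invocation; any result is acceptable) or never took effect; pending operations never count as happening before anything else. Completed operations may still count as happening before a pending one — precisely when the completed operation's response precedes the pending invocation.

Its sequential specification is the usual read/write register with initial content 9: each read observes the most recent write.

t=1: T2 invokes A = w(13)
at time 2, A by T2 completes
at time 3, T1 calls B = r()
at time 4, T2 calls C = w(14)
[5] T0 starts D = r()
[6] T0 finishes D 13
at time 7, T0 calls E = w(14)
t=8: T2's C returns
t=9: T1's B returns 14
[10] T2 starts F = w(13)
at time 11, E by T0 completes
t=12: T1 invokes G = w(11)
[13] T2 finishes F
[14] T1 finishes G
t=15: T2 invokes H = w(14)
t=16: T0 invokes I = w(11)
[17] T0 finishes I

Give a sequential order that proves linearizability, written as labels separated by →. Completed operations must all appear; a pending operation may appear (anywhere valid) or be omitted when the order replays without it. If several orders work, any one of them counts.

A → D → C → B → E → F → G → H → I

1. A w(13), leaving value 13
2. D r() → 13, leaving value 13
3. C w(14), leaving value 14
4. B r() → 14, leaving value 14
5. E w(14), leaving value 14
6. F w(13), leaving value 13
7. G w(11), leaving value 11
8. H w(14) (pending, included), leaving value 14
9. I w(11), leaving value 11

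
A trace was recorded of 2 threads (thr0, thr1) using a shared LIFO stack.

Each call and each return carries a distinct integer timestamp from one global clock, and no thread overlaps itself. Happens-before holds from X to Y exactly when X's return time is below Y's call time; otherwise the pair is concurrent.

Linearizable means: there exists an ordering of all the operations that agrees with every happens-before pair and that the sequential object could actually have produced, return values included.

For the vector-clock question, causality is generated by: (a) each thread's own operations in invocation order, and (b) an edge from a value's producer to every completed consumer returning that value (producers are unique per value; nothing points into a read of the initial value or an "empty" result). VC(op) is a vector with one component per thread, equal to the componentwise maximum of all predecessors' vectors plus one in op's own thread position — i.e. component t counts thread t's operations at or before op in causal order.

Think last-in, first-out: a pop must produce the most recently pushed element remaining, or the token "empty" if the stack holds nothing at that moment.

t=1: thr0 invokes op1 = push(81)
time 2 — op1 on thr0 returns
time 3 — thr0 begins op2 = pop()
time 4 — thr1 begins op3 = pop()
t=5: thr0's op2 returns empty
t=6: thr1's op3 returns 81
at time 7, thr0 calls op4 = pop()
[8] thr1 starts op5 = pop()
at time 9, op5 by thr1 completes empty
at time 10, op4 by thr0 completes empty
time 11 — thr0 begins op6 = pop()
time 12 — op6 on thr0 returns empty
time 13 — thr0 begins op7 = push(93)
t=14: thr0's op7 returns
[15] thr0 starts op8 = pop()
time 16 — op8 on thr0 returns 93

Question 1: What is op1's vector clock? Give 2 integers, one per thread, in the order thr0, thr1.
Answer: (1, 0)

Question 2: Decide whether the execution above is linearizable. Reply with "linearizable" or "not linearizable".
one valid linearization: op1, op3, op2, op4, op5, op6, op7, op8
after step 1 (op1 push(81)): stack <81>
after step 2 (op3 pop() → 81): stack <>
after step 3 (op2 pop() → empty): stack <>
after step 4 (op4 pop() → empty): stack <>
after step 5 (op5 pop() → empty): stack <>
after step 6 (op6 pop() → empty): stack <>
after step 7 (op7 push(93)): stack <93>
after step 8 (op8 pop() → 93): stack <>

linearizable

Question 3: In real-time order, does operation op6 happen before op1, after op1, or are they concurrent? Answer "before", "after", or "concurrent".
Answer: after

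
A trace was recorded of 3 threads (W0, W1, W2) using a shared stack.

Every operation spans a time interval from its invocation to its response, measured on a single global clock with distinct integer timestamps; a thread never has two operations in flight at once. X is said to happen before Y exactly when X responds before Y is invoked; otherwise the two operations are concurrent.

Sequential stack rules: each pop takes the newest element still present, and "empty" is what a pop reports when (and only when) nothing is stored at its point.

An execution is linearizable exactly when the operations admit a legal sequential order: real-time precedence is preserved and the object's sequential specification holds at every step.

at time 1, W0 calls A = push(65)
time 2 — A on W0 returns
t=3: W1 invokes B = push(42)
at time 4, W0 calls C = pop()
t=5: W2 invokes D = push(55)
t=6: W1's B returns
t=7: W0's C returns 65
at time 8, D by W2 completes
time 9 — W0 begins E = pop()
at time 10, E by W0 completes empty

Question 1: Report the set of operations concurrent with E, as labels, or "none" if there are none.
E runs from 9 to 10; window-overlapping ops are concurrent
A [1,2]: before
B [3,6]: before
C [4,7]: before
D [5,8]: before

none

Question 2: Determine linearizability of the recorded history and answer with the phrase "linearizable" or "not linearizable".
the violation lands at event 10, E's response at time 10: events 1..9 linearize, events 1..10 do not
real-time-consistent orders of the 5 completed operations: 6 — all fail the stack replay
take A, B, C, D, E: step 3 already fails, because C pop() → 65 cannot occur there
take A, B, D, C, E: step 4 already fails, because C pop() → 65 cannot occur there

not linearizable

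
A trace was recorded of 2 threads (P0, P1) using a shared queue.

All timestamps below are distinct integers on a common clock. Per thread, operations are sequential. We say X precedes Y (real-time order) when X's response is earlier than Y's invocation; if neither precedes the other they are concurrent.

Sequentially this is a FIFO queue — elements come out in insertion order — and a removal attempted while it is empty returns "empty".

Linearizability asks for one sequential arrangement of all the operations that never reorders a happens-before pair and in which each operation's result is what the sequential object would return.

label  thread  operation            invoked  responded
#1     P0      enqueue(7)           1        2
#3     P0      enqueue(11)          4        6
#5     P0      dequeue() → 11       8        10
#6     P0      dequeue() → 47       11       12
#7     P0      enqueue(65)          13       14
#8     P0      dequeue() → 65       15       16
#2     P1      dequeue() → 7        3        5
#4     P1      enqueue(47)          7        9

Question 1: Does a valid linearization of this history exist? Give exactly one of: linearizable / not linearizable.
linearizable

one valid linearization: #1, #2, #3, #4, #5, #6, #7, #8
1. #1 enqueue(7), leaving queue <7>
2. #2 dequeue() → 7, leaving queue <>
3. #3 enqueue(11), leaving queue <11>
4. #4 enqueue(47), leaving queue <11,47>
5. #5 dequeue() → 11, leaving queue <47>
6. #6 dequeue() → 47, leaving queue <>
7. #7 enqueue(65), leaving queue <65>
8. #8 dequeue() → 65, leaving queue <>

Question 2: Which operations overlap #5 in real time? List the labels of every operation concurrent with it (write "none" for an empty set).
#4

#5 spans [8,10]; an op avoiding the whole window 8..10 is ordered, any other is concurrent
#1 [1,2]: before
#2 [3,5]: before
#3 [4,6]: before
#4 [7,9]: concurrent
#6 [11,12]: after
#7 [13,14]: after
#8 [15,16]: after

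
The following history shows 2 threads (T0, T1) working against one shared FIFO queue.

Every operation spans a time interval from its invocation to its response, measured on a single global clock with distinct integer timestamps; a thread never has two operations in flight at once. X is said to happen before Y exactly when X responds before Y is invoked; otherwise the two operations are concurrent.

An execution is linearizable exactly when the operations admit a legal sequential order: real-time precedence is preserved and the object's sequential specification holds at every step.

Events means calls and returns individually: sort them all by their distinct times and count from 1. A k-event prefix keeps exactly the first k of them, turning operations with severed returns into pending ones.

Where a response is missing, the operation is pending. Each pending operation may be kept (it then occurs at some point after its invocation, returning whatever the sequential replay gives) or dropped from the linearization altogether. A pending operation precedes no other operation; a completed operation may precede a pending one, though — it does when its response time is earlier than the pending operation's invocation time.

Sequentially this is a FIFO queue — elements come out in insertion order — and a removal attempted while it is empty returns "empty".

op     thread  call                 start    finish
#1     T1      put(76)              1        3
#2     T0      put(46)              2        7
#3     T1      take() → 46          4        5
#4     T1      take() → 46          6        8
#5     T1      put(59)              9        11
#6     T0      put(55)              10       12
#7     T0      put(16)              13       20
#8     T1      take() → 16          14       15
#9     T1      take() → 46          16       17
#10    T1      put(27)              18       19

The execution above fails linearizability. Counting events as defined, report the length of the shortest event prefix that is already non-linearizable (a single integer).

8

a valid linearization of events 1..7 exists, for instance #2, #1, #3:
1. #2 put(46), leaving queue <46>
2. #1 put(76), leaving queue <46,76>
3. #3 take() → 46, leaving queue <76>
once event 8 joins (#4's response, time 8), exhaustive search finds no witness
sample order #1, #2, #3, #4 stalls at step 3 — #3 take() → 46 has no legal effect
sample order #1, #3, #2, #4 stalls at step 2 — #3 take() → 46 has no legal effect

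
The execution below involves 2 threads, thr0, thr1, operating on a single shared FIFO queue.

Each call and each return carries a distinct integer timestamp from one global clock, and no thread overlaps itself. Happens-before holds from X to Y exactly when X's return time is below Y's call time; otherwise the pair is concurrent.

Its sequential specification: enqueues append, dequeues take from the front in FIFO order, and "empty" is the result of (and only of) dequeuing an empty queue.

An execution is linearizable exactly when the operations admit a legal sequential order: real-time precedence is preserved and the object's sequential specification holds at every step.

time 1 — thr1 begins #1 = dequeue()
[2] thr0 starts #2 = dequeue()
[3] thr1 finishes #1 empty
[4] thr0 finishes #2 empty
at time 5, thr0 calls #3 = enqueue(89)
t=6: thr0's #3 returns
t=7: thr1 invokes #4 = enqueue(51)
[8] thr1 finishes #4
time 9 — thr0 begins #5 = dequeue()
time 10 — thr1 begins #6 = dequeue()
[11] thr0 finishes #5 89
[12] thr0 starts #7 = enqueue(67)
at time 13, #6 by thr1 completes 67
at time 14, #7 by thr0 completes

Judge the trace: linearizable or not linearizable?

through event 12 a valid linearization exists; event 13 (#6 responding at time 13) ends that
real-time-consistent orders of the 6 completed operations: 4 — all fail the FIFO queue replay
completion choices over the 1 pending operation (#7) were checked; none helps
take #1, #2, #3, #4, #5, #6 (pending dropped): step 6 already fails, because #6 dequeue() → 67 cannot occur there
take #1, #2, #3, #4, #6, #5 (pending dropped): step 5 already fails, because #6 dequeue() → 67 cannot occur there

not linearizable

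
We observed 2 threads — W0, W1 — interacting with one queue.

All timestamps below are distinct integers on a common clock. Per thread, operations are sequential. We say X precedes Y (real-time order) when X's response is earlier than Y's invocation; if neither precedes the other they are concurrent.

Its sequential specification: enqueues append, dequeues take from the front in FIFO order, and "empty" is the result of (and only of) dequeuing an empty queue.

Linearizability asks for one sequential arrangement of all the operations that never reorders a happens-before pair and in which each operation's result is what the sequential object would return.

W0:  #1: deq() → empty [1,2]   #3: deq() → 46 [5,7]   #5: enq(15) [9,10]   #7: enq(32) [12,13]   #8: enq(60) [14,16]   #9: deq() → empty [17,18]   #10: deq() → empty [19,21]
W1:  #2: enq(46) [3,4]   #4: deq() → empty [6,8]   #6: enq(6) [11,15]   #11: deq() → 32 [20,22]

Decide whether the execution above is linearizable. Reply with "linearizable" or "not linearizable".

not linearizable

cut after 17 events: linearizable; cut after 18 events (#9 responds, time 18): not linearizable
every one of the 6 real-time-consistent orders over 9 completed queue ops fails the sequential spec
for example #1, #2, #3, #4, #5, #6, #7, #8, #9 fails at step 9: #9 deq() → empty is not legal there
for example #1, #2, #3, #4, #5, #7, #6, #8, #9 fails at step 9: #9 deq() → empty is not legal there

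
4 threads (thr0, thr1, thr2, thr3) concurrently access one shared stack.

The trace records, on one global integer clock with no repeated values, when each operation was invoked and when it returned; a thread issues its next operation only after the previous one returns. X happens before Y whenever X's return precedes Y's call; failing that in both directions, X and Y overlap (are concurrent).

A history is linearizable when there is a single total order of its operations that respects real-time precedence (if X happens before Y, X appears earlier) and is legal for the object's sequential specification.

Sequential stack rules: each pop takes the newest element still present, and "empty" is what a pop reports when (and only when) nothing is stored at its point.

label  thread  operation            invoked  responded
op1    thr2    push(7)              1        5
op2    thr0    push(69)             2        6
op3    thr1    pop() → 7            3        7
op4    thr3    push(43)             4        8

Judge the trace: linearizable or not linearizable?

witness order: op1, op3, op2, op4
after step 1 (op1 push(7)): stack <7>
after step 2 (op3 pop() → 7): stack <>
after step 3 (op2 push(69)): stack <69>
after step 4 (op4 push(43)): stack <69,43>

linearizable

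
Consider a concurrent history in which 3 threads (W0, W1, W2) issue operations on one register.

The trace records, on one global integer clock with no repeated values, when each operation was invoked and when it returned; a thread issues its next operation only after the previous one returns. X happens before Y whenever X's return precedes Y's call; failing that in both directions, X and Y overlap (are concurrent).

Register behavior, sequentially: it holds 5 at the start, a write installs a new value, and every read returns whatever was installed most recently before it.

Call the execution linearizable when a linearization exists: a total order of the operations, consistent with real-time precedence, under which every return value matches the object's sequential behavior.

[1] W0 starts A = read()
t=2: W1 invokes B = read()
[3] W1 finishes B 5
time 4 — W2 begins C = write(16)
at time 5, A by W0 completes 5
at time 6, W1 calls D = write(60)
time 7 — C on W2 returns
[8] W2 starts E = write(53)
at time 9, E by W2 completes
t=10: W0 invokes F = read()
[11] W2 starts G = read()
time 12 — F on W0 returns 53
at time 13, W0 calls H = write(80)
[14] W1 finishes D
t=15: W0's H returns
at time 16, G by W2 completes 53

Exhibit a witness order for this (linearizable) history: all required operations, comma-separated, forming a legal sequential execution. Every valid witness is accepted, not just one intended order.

A, B, C, D, E, F, G, H

after step 1 (A read() → 5): value 5
after step 2 (B read() → 5): value 5
after step 3 (C write(16)): value 16
after step 4 (D write(60)): value 60
after step 5 (E write(53)): value 53
after step 6 (F read() → 53): value 53
after step 7 (G read() → 53): value 53
after step 8 (H write(80)): value 80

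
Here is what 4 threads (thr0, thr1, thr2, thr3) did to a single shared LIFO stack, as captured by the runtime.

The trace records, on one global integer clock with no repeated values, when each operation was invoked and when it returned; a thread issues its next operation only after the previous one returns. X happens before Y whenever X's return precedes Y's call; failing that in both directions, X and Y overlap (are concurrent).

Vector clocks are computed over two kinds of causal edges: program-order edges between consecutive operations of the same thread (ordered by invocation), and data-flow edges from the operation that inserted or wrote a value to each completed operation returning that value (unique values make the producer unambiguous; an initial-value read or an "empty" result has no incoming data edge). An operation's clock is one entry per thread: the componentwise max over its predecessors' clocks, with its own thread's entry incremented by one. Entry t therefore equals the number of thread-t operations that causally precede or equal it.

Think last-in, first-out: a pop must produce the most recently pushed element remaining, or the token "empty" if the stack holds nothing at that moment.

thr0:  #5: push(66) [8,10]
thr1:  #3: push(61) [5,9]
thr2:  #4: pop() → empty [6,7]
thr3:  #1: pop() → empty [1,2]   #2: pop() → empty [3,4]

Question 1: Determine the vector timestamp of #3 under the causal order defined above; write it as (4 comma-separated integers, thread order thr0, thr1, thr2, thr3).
(0, 1, 0, 0)

VC(#1, invoked at 1): no causal predecessors; +1 on thr3 → (0, 0, 0, 1)
VC(#4, invoked at 6): no causal predecessors; +1 on thr2 → (0, 0, 1, 0)
VC(#3, invoked at 5): no causal predecessors; +1 on thr1 → (0, 1, 0, 0)
VC(#5, invoked at 8): no causal predecessors; +1 on thr0 → (1, 0, 0, 0)
#2, invoked 3, takes VC(#1)=(0, 0, 0, 1) under max, adds 1 for thr3 → (0, 0, 0, 2)
target: VC(#3) = (0, 1, 0, 0)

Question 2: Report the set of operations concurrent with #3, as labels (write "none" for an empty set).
#4, #5

#3 spans [5,9]: anything still running between times 5 and 9 counts as concurrent
#1 [1,2]: before
#2 [3,4]: before
#4 [6,7]: concurrent
#5 [8,10]: concurrent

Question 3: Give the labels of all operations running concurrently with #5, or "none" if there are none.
#3

#5 runs from 8 to 10; window-overlapping ops are concurrent
#1 [1,2]: before
#2 [3,4]: before
#3 [5,9]: concurrent
#4 [6,7]: before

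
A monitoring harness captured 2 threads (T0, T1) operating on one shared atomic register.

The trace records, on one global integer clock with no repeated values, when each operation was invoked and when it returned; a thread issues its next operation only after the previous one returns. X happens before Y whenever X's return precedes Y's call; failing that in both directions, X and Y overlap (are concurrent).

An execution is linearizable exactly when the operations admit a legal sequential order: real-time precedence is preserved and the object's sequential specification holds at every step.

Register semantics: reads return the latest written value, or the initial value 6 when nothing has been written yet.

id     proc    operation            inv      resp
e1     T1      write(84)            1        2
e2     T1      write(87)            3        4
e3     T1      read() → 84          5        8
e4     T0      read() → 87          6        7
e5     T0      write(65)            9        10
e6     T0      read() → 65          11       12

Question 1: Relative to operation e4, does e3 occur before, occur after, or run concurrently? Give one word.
Answer: concurrent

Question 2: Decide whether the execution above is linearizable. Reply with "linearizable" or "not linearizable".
events 1..7 are fine; event 8 — the response of e3 at time 8 — makes the prefix non-linearizable
4 completed operations, 2 real-time-consistent orders — every atomic register replay fails
sample order e1, e2, e3, e4 stalls at step 3 — e3 read() → 84 has no legal effect
sample order e1, e2, e4, e3 stalls at step 4 — e3 read() → 84 has no legal effect

not linearizable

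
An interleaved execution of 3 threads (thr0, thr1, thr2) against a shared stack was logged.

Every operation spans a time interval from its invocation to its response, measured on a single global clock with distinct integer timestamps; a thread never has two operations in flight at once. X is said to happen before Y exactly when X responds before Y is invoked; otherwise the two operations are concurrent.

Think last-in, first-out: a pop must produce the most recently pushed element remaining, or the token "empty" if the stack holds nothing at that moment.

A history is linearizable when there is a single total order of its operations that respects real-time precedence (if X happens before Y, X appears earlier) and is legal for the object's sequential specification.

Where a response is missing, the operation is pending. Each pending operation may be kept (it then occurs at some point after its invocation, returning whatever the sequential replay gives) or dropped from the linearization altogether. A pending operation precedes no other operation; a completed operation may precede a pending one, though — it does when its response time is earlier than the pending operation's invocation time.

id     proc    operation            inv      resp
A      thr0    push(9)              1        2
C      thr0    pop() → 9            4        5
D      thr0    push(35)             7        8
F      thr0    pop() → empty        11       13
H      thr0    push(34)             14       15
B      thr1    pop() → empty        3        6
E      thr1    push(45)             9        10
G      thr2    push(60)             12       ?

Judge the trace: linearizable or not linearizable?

the violation lands at event 13, F's response at time 13: events 1..12 linearize, events 1..13 do not
every one of the 2 real-time-consistent orders over 6 completed stack ops fails the sequential spec
include/drop combinations of the 1 pending operation (G) were all tried; none helps
e.g. A, B, C, D, E, F (pending dropped): illegal at step 2, since B pop() → empty cannot apply there
e.g. A, C, B, D, E, F (pending dropped): illegal at step 6, since F pop() → empty cannot apply there

not linearizable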